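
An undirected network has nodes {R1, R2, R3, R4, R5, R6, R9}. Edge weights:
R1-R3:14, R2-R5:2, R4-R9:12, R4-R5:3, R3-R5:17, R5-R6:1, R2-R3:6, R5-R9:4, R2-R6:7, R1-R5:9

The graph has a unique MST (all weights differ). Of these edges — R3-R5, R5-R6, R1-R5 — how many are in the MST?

2

Kruskal's algorithm — process edges by increasing weight (ties by edge label):
R5-R6 (1): add. Components now {R2} {R1} {R5,R6} {R9} {R4} {R3}
R2-R5 (2): add. Components now {R2,R5,R6} {R1} {R9} {R4} {R3}
R4-R5 (3): add. Components now {R2,R4,R5,R6} {R1} {R9} {R3}
R5-R9 (4): add. Components now {R2,R4,R5,R6,R9} {R1} {R3}
R2-R3 (6): add. Components now {R2,R3,R4,R5,R6,R9} {R1}
R2-R6 (7): skip — R2 and R6 already connected.
R1-R5 (9): add. Components now {R1,R2,R3,R4,R5,R6,R9}
MST edge set: {R5-R6, R2-R5, R4-R5, R5-R9, R2-R3, R1-R5}.
Of the listed edges, {R5-R6, R1-R5} are in the MST → 2.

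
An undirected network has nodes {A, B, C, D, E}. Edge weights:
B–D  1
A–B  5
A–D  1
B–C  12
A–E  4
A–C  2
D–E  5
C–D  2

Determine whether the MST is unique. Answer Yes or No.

Kruskal: consider edges lightest-first.
A–D (1): add. Components now {A,D} {B} {C} {E}
B–D (1): add. Components now {A,B,D} {C} {E}
A–C (2): add. Components now {A,B,C,D} {E}
C–D (2): skip — C and D already connected.
A–E (4): add. Components now {A,B,C,D,E}
Non-tree edge C–D has weight 2, equal to the heaviest edge on its tree cycle — swapping gives another MST of the same weight. Not unique.

No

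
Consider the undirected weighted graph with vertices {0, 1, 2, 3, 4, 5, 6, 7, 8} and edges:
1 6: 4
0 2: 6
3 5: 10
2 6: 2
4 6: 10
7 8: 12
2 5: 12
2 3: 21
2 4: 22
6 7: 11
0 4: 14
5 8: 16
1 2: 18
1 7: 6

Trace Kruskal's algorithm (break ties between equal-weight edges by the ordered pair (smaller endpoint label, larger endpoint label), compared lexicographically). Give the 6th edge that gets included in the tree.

Sort edges by weight, then run Kruskal:
2 6 (2): add — endpoints in different components.
1 6 (4): add — endpoints in different components.
0 2 (6): add — endpoints in different components.
1 7 (6): add — endpoints in different components.
3 5 (10): add — endpoints in different components.
4 6 (10): add — endpoints in different components.
6 7 (11): skip — 6 and 7 already connected.
2 5 (12): add — endpoints in different components.
7 8 (12): add — endpoints in different components.
The 6th edge added is 4 6.

4-6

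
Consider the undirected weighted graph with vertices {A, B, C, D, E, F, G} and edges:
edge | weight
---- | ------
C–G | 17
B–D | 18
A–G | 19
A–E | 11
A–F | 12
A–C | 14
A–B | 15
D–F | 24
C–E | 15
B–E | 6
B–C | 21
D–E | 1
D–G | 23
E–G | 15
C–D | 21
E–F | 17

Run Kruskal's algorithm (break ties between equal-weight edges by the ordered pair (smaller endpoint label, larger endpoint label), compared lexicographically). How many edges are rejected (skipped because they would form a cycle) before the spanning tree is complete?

Sort edges by weight, then run Kruskal:
D–E (1): add. Components now {A} {B} {C} {D,E} {F} {G}
B–E (6): add. Components now {A} {B,D,E} {C} {F} {G}
A–E (11): add. Components now {A,B,D,E} {C} {F} {G}
A–F (12): add. Components now {A,B,D,E,F} {C} {G}
A–C (14): add. Components now {A,B,C,D,E,F} {G}
A–B (15): skip — A and B already connected.
C–E (15): skip — C and E already connected.
E–G (15): add. Components now {A,B,C,D,E,F,G}
Edges rejected before the tree was complete: 2.

2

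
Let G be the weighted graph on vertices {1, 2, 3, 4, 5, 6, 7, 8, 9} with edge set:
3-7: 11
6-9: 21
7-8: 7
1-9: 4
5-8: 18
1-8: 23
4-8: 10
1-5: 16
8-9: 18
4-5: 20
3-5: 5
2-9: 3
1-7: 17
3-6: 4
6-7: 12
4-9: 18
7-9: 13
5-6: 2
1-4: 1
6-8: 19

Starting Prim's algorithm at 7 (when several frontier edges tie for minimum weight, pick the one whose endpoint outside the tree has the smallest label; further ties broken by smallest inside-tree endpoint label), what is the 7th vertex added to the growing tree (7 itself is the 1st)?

3

Prim's algorithm from 7:
Step 1: cheapest edge leaving the tree is 7-8 (7); add 8.
Step 2: cheapest edge leaving the tree is 4-8 (10); add 4.
Step 3: cheapest edge leaving the tree is 1-4 (1); add 1.
Step 4: cheapest edge leaving the tree is 1-9 (4); add 9.
Step 5: cheapest edge leaving the tree is 2-9 (3); add 2.
Step 6: cheapest edge leaving the tree is 3-7 (11); add 3.
Step 7: cheapest edge leaving the tree is 3-6 (4); add 6.
Step 8: cheapest edge leaving the tree is 5-6 (2); add 5.
Vertex order: 7, 8, 4, 1, 9, 2, 3, 6, 5. The 7th vertex is 3.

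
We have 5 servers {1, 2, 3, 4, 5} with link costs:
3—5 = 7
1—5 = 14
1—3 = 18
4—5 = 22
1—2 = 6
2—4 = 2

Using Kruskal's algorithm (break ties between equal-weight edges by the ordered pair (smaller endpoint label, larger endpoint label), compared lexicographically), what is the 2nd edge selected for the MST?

1-2

Kruskal's algorithm — process edges by increasing weight (ties by edge label):
2—4 (2): add — endpoints in different components.
1—2 (6): add — endpoints in different components.
3—5 (7): add — endpoints in different components.
1—5 (14): add — endpoints in different components.
The 2nd edge added is 1—2.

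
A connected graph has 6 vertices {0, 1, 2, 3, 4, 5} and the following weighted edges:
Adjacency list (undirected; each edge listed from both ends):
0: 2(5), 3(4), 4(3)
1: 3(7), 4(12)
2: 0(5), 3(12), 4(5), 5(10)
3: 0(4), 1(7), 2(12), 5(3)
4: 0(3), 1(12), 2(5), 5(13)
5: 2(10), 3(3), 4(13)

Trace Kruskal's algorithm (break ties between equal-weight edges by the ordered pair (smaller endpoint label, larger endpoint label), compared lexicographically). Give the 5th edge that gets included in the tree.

1-3

Sort edges by weight, then run Kruskal:
0-4 (3): add — endpoints in different components.
3-5 (3): add — endpoints in different components.
0-3 (4): add — endpoints in different components.
0-2 (5): add — endpoints in different components.
2-4 (5): skip — 2 and 4 already connected.
1-3 (7): add — endpoints in different components.
The 5th edge added is 1-3.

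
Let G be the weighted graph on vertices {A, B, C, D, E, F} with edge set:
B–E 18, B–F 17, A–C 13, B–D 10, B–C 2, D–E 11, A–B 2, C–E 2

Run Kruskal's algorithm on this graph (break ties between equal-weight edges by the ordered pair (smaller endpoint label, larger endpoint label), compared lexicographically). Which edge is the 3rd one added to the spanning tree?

C-E

Kruskal: consider edges lightest-first.
A–B (2): add. Components now {A,B} {C} {D} {E} {F}
B–C (2): add. Components now {A,B,C} {D} {E} {F}
C–E (2): add. Components now {A,B,C,E} {D} {F}
B–D (10): add. Components now {A,B,C,D,E} {F}
D–E (11): skip — D and E already connected.
A–C (13): skip — A and C already connected.
B–F (17): add. Components now {A,B,C,D,E,F}
The 3rd edge added is C–E.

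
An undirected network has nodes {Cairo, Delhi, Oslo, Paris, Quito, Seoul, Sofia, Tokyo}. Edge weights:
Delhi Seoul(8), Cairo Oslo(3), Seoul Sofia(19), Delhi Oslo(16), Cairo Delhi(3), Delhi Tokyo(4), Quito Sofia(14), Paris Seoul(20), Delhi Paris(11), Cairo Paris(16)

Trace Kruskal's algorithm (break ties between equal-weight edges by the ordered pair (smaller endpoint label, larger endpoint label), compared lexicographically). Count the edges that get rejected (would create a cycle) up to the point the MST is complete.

Kruskal's algorithm — process edges by increasing weight (ties by edge label):
Cairo Delhi (3): add — endpoints in different components.
Cairo Oslo (3): add — endpoints in different components.
Delhi Tokyo (4): add — endpoints in different components.
Delhi Seoul (8): add — endpoints in different components.
Delhi Paris (11): add — endpoints in different components.
Quito Sofia (14): add — endpoints in different components.
Cairo Paris (16): skip — Paris and Cairo already connected.
Delhi Oslo (16): skip — Delhi and Oslo already connected.
Seoul Sofia (19): add — endpoints in different components.
Edges rejected before the tree was complete: 2.

2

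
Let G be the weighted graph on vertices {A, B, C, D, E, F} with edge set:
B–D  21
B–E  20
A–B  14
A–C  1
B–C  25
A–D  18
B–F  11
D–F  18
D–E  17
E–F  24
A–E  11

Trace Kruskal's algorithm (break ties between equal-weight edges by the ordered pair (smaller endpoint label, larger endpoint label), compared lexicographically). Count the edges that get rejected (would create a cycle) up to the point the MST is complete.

0

Kruskal: consider edges lightest-first.
A–C (1): add. Components now {A,C} {B} {D} {E} {F}
A–E (11): add. Components now {A,C,E} {B} {D} {F}
B–F (11): add. Components now {A,C,E} {B,F} {D}
A–B (14): add. Components now {A,B,C,E,F} {D}
D–E (17): add. Components now {A,B,C,D,E,F}
Edges rejected before the tree was complete: 0.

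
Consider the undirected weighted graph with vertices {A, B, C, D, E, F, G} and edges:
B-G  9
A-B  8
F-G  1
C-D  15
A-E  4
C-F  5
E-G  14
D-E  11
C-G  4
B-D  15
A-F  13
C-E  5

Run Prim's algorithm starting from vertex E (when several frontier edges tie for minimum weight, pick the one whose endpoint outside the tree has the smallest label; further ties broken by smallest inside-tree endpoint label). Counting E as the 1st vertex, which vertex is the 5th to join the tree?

F

Prim's algorithm from E:
Step 1: frontier [A-E 4, C-E 5, D-E 11, E-G 14] → take A-E (4); add A.
Step 2: frontier [A-B 8, A-F 13, C-E 5, D-E 11, E-G 14] → take C-E (5); add C.
Step 3: frontier [A-B 8, A-F 13, C-G 4, C-F 5, C-D 15, D-E 11, E-G 14] → take C-G (4); add G.
Step 4: frontier [A-B 8, A-F 13, C-F 5, C-D 15, D-E 11, F-G 1, B-G 9] → take F-G (1); add F.
Step 5: frontier [A-B 8, C-D 15, D-E 11, B-G 9] → take A-B (8); add B.
Step 6: frontier [B-D 15, C-D 15, D-E 11] → take D-E (11); add D.
Vertex order: E, A, C, G, F, B, D. The 5th vertex is F.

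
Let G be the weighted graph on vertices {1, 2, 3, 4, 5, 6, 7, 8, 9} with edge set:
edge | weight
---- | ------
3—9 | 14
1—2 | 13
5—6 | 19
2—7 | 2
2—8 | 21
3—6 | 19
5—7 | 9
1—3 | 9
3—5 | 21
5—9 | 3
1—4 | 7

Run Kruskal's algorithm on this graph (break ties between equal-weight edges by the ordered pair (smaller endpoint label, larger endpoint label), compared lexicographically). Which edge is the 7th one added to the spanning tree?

3-6

Sort edges by weight, then run Kruskal:
2—7 (2): add — endpoints in different components.
5—9 (3): add — endpoints in different components.
1—4 (7): add — endpoints in different components.
1—3 (9): add — endpoints in different components.
5—7 (9): add — endpoints in different components.
1—2 (13): add — endpoints in different components.
3—9 (14): skip — 3 and 9 already connected.
3—6 (19): add — endpoints in different components.
5—6 (19): skip — 5 and 6 already connected.
2—8 (21): add — endpoints in different components.
The 7th edge added is 3—6.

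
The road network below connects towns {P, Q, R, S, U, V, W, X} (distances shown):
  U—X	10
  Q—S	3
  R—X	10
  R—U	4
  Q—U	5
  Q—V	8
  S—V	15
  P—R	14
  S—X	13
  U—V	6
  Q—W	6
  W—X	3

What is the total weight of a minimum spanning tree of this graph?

41

Prim, starting at S.
Step 1: cheapest edge leaving the tree is Q—S (3); add Q.
Step 2: cheapest edge leaving the tree is Q—U (5); add U.
Step 3: cheapest edge leaving the tree is R—U (4); add R.
Step 4: cheapest edge leaving the tree is U—V (6); add V.
Step 5: cheapest edge leaving the tree is Q—W (6); add W.
Step 6: cheapest edge leaving the tree is W—X (3); add X.
Step 7: cheapest edge leaving the tree is P—R (14); add P.
MST edges: Q—S, Q—U, R—U, U—V, Q—W, W—X, P—R; total weight 3+5+4+6+6+3+14 = 41.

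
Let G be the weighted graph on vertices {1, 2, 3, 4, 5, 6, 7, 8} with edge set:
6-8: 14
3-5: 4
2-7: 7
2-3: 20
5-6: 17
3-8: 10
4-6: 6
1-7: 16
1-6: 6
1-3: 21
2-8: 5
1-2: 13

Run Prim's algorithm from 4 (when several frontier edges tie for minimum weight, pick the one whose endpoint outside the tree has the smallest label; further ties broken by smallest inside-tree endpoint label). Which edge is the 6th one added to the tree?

Prim, starting at 4.
Step 1: cheapest edge leaving the tree is 4-6 (6); add 6.
Step 2: cheapest edge leaving the tree is 1-6 (6); add 1.
Step 3: cheapest edge leaving the tree is 1-2 (13); add 2.
Step 4: cheapest edge leaving the tree is 2-8 (5); add 8.
Step 5: cheapest edge leaving the tree is 2-7 (7); add 7.
Step 6: cheapest edge leaving the tree is 3-8 (10); add 3.
Step 7: cheapest edge leaving the tree is 3-5 (4); add 5.
The 6th edge added is 3-8.

3-8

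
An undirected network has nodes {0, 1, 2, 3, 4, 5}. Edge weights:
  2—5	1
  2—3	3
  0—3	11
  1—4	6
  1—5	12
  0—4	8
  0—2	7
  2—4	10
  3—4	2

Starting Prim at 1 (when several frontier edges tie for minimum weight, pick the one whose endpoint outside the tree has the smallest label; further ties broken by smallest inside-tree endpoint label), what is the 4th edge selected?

Prim, starting at 1.
Step 1: cheapest edge leaving the tree is 1—4 (6); add 4.
Step 2: cheapest edge leaving the tree is 3—4 (2); add 3.
Step 3: cheapest edge leaving the tree is 2—3 (3); add 2.
Step 4: cheapest edge leaving the tree is 2—5 (1); add 5.
Step 5: cheapest edge leaving the tree is 0—2 (7); add 0.
The 4th edge added is 2—5.

2-5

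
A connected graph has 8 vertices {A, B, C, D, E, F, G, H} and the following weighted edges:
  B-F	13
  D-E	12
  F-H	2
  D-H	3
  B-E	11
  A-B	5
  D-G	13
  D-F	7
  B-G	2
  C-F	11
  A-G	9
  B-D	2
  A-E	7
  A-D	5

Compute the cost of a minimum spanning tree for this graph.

Grow the tree from D using Prim:
Step 1: frontier [B-D 2, D-H 3, A-D 5, D-F 7, D-E 12, D-G 13] → take B-D (2); add B.
Step 2: frontier [B-G 2, A-B 5, B-E 11, B-F 13, D-H 3, A-D 5, D-F 7, D-E 12, D-G 13] → take B-G (2); add G.
Step 3: frontier [A-B 5, B-E 11, B-F 13, D-H 3, A-D 5, D-F 7, D-E 12, A-G 9] → take D-H (3); add H.
Step 4: frontier [A-B 5, B-E 11, B-F 13, A-D 5, D-F 7, D-E 12, A-G 9, F-H 2] → take F-H (2); add F.
Step 5: frontier [A-B 5, B-E 11, A-D 5, D-E 12, C-F 11, A-G 9] → take A-B (5); add A.
Step 6: frontier [A-E 7, B-E 11, D-E 12, C-F 11] → take A-E (7); add E.
Step 7: frontier [C-F 11] → take C-F (11); add C.
MST edges: B-D, B-G, D-H, F-H, A-B, A-E, C-F; total weight 2+2+3+2+5+7+11 = 32.

32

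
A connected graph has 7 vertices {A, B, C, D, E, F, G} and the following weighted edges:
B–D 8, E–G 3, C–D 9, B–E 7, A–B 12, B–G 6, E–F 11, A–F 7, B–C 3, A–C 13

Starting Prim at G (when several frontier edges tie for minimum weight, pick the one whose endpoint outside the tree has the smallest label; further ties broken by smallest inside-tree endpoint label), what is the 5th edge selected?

E-F

Prim's algorithm from G:
Step 1: cheapest edge leaving the tree is E–G (3); add E.
Step 2: cheapest edge leaving the tree is B–G (6); add B.
Step 3: cheapest edge leaving the tree is B–C (3); add C.
Step 4: cheapest edge leaving the tree is B–D (8); add D.
Step 5: cheapest edge leaving the tree is E–F (11); add F.
Step 6: cheapest edge leaving the tree is A–F (7); add A.
The 5th edge added is E–F.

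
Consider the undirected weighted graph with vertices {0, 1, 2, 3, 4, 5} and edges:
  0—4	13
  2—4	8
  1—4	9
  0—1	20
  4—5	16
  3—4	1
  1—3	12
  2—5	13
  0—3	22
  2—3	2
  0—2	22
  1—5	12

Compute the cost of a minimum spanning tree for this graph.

37

Prim, starting at 2.
Step 1: frontier [2—3 2, 2—4 8, 2—5 13, 0—2 22] → take 2—3 (2); add 3.
Step 2: frontier [2—4 8, 2—5 13, 0—2 22, 3—4 1, 1—3 12, 0—3 22] → take 3—4 (1); add 4.
Step 3: frontier [2—5 13, 0—2 22, 1—3 12, 0—3 22, 1—4 9, 0—4 13, 4—5 16] → take 1—4 (9); add 1.
Step 4: frontier [1—5 12, 0—1 20, 2—5 13, 0—2 22, 0—3 22, 0—4 13, 4—5 16] → take 1—5 (12); add 5.
Step 5: frontier [0—1 20, 0—2 22, 0—3 22, 0—4 13] → take 0—4 (13); add 0.
MST edges: 2—3, 3—4, 1—4, 1—5, 0—4; total weight 2+1+9+12+13 = 37.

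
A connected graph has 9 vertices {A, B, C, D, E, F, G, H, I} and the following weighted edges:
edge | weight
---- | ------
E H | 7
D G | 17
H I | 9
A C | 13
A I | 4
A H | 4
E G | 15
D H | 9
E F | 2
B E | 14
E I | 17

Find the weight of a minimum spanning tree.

68

Grow the tree from E using Prim:
Step 1: frontier [E F 2, E H 7, B E 14, E G 15, E I 17] → take E F (2); add F.
Step 2: frontier [E H 7, B E 14, E G 15, E I 17] → take E H (7); add H.
Step 3: frontier [B E 14, E G 15, E I 17, A H 4, D H 9, H I 9] → take A H (4); add A.
Step 4: frontier [A I 4, A C 13, B E 14, E G 15, E I 17, D H 9, H I 9] → take A I (4); add I.
Step 5: frontier [A C 13, B E 14, E G 15, D H 9] → take D H (9); add D.
Step 6: frontier [A C 13, D G 17, B E 14, E G 15] → take A C (13); add C.
Step 7: frontier [D G 17, B E 14, E G 15] → take B E (14); add B.
Step 8: frontier [D G 17, E G 15] → take E G (15); add G.
MST edges: E F, E H, A H, A I, D H, A C, B E, E G; total weight 2+7+4+4+9+13+14+15 = 68.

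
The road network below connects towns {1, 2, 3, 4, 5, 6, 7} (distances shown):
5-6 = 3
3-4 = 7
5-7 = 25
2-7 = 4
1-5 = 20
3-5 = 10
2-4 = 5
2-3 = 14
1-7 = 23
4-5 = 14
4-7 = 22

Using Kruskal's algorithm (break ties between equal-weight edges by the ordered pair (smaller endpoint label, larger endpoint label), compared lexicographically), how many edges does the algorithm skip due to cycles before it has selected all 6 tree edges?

2

Kruskal's algorithm — process edges by increasing weight (ties by edge label):
5-6 (3): add. Components now {1} {2} {3} {4} {5,6} {7}
2-7 (4): add. Components now {1} {2,7} {3} {4} {5,6}
2-4 (5): add. Components now {1} {2,4,7} {3} {5,6}
3-4 (7): add. Components now {1} {2,3,4,7} {5,6}
3-5 (10): add. Components now {1} {2,3,4,5,6,7}
2-3 (14): skip — 2 and 3 already connected.
4-5 (14): skip — 4 and 5 already connected.
1-5 (20): add. Components now {1,2,3,4,5,6,7}
Edges rejected before the tree was complete: 2.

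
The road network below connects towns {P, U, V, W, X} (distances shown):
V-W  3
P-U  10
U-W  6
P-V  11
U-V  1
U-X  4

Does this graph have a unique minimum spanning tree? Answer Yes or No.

Sort edges by weight, then run Kruskal:
U-V (1): add — endpoints in different components.
V-W (3): add — endpoints in different components.
U-X (4): add — endpoints in different components.
U-W (6): skip — U and W already connected.
P-U (10): add — endpoints in different components.
Every non-tree edge has weight strictly greater than the heaviest edge on the tree path between its endpoints, so the MST is unique.

Yes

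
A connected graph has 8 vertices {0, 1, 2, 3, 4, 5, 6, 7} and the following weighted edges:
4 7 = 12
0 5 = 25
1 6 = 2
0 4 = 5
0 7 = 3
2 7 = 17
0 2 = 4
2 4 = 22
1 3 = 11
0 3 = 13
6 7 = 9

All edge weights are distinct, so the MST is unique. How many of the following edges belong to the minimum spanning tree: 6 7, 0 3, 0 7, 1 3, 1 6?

Sort edges by weight, then run Kruskal:
1 6 (2): add — endpoints in different components.
0 7 (3): add — endpoints in different components.
0 2 (4): add — endpoints in different components.
0 4 (5): add — endpoints in different components.
6 7 (9): add — endpoints in different components.
1 3 (11): add — endpoints in different components.
4 7 (12): skip — 4 and 7 already connected.
0 3 (13): skip — 0 and 3 already connected.
2 7 (17): skip — 2 and 7 already connected.
2 4 (22): skip — 2 and 4 already connected.
0 5 (25): add — endpoints in different components.
MST edge set: {1 6, 0 7, 0 2, 0 4, 6 7, 1 3, 0 5}.
Of the listed edges, {6 7, 0 7, 1 3, 1 6} are in the MST → 4.

4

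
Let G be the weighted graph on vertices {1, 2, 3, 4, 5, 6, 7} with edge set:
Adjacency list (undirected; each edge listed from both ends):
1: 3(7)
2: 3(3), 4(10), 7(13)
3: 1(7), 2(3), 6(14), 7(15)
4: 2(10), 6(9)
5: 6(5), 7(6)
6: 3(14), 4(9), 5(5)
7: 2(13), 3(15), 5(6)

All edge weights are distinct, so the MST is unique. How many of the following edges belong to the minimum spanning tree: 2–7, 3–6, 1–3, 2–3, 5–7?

Sort edges by weight, then run Kruskal:
2–3 (3): add. Components now {1} {2,3} {4} {5} {6} {7}
5–6 (5): add. Components now {1} {2,3} {4} {5,6} {7}
5–7 (6): add. Components now {1} {2,3} {4} {5,6,7}
1–3 (7): add. Components now {1,2,3} {4} {5,6,7}
4–6 (9): add. Components now {1,2,3} {4,5,6,7}
2–4 (10): add. Components now {1,2,3,4,5,6,7}
MST edge set: {2–3, 5–6, 5–7, 1–3, 4–6, 2–4}.
Of the listed edges, {1–3, 2–3, 5–7} are in the MST → 3.

3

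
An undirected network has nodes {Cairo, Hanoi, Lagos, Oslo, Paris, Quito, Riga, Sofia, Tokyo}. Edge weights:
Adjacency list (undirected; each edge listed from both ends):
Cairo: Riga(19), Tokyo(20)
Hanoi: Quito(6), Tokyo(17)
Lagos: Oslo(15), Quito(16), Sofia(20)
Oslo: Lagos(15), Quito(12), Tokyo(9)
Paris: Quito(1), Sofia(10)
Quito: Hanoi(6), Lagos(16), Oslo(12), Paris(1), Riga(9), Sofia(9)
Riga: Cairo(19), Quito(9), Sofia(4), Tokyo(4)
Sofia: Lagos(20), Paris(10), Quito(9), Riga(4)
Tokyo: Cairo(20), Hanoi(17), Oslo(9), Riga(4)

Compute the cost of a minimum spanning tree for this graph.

67

Grow the tree from Riga using Prim:
Step 1: cheapest edge leaving the tree is Riga–Sofia (4); add Sofia.
Step 2: cheapest edge leaving the tree is Riga–Tokyo (4); add Tokyo.
Step 3: cheapest edge leaving the tree is Oslo–Tokyo (9); add Oslo.
Step 4: cheapest edge leaving the tree is Quito–Riga (9); add Quito.
Step 5: cheapest edge leaving the tree is Paris–Quito (1); add Paris.
Step 6: cheapest edge leaving the tree is Hanoi–Quito (6); add Hanoi.
Step 7: cheapest edge leaving the tree is Lagos–Oslo (15); add Lagos.
Step 8: cheapest edge leaving the tree is Cairo–Riga (19); add Cairo.
MST edges: Riga–Sofia, Riga–Tokyo, Oslo–Tokyo, Quito–Riga, Paris–Quito, Hanoi–Quito, Lagos–Oslo, Cairo–Riga; total weight 4+4+9+9+1+6+15+19 = 67.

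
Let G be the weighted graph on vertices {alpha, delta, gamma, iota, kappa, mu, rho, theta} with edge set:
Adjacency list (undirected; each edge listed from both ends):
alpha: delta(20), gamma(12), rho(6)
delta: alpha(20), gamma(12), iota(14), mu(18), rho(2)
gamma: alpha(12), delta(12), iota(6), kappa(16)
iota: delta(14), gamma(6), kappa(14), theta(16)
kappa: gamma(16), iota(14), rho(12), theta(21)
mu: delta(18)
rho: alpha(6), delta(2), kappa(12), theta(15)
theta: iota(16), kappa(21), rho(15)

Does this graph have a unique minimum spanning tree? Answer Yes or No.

Kruskal's algorithm — process edges by increasing weight (ties by edge label):
delta-rho (2): add — endpoints in different components.
alpha-rho (6): add — endpoints in different components.
gamma-iota (6): add — endpoints in different components.
alpha-gamma (12): add — endpoints in different components.
delta-gamma (12): skip — gamma and delta already connected.
kappa-rho (12): add — endpoints in different components.
delta-iota (14): skip — iota and delta already connected.
iota-kappa (14): skip — iota and kappa already connected.
rho-theta (15): add — endpoints in different components.
gamma-kappa (16): skip — gamma and kappa already connected.
iota-theta (16): skip — iota and theta already connected.
delta-mu (18): add — endpoints in different components.
Non-tree edge delta-gamma has weight 12, equal to the heaviest edge on its tree cycle — swapping gives another MST of the same weight. Not unique.

No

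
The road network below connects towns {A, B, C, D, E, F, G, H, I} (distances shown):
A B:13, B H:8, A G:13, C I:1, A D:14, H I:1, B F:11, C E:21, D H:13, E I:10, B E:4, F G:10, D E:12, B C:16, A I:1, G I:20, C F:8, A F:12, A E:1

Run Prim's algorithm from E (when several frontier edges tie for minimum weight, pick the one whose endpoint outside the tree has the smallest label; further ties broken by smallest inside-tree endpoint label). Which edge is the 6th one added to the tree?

C-F

Prim, starting at E.
Step 1: cheapest edge leaving the tree is A E (1); add A.
Step 2: cheapest edge leaving the tree is A I (1); add I.
Step 3: cheapest edge leaving the tree is C I (1); add C.
Step 4: cheapest edge leaving the tree is H I (1); add H.
Step 5: cheapest edge leaving the tree is B E (4); add B.
Step 6: cheapest edge leaving the tree is C F (8); add F.
Step 7: cheapest edge leaving the tree is F G (10); add G.
Step 8: cheapest edge leaving the tree is D E (12); add D.
The 6th edge added is C F.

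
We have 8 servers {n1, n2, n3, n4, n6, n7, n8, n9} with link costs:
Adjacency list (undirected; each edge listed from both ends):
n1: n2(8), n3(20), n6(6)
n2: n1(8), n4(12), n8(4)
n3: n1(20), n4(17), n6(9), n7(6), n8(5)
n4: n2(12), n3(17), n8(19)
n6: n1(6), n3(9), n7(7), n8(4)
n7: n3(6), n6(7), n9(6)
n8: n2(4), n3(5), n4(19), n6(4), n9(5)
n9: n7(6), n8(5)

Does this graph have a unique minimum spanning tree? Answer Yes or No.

Kruskal's algorithm — process edges by increasing weight (ties by edge label):
n2–n8 (4): add — endpoints in different components.
n6–n8 (4): add — endpoints in different components.
n3–n8 (5): add — endpoints in different components.
n8–n9 (5): add — endpoints in different components.
n1–n6 (6): add — endpoints in different components.
n3–n7 (6): add — endpoints in different components.
n7–n9 (6): skip — n7 and n9 already connected.
n6–n7 (7): skip — n7 and n6 already connected.
n1–n2 (8): skip — n1 and n2 already connected.
n3–n6 (9): skip — n3 and n6 already connected.
n2–n4 (12): add — endpoints in different components.
Non-tree edge n7–n9 has weight 6, equal to the heaviest edge on its tree cycle — swapping gives another MST of the same weight. Not unique.

No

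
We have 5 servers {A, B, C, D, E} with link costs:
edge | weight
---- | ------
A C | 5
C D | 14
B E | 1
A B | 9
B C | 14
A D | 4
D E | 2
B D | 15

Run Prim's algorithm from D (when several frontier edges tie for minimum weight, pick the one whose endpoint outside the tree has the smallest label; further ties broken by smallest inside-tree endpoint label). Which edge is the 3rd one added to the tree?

Prim's algorithm from D:
Step 1: cheapest edge leaving the tree is D E (2); add E.
Step 2: cheapest edge leaving the tree is B E (1); add B.
Step 3: cheapest edge leaving the tree is A D (4); add A.
Step 4: cheapest edge leaving the tree is A C (5); add C.
The 3rd edge added is A D.

A-D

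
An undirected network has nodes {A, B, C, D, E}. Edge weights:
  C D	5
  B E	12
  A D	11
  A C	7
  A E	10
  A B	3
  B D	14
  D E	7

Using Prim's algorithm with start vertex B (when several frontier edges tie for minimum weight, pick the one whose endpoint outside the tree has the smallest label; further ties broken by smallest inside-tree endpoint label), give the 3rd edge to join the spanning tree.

Grow the tree from B using Prim:
Step 1: frontier [A B 3, B E 12, B D 14] → take A B (3); add A.
Step 2: frontier [A C 7, A E 10, A D 11, B E 12, B D 14] → take A C (7); add C.
Step 3: frontier [A E 10, A D 11, B E 12, B D 14, C D 5] → take C D (5); add D.
Step 4: frontier [A E 10, B E 12, D E 7] → take D E (7); add E.
The 3rd edge added is C D.

C-D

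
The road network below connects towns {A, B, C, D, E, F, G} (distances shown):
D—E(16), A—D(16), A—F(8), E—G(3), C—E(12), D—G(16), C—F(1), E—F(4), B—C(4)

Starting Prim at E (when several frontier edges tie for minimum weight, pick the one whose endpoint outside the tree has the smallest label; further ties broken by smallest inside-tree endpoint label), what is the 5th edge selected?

A-F

Grow the tree from E using Prim:
Step 1: frontier [E—G 3, E—F 4, C—E 12, D—E 16] → take E—G (3); add G.
Step 2: frontier [E—F 4, C—E 12, D—E 16, D—G 16] → take E—F (4); add F.
Step 3: frontier [C—E 12, D—E 16, C—F 1, A—F 8, D—G 16] → take C—F (1); add C.
Step 4: frontier [B—C 4, D—E 16, A—F 8, D—G 16] → take B—C (4); add B.
Step 5: frontier [D—E 16, A—F 8, D—G 16] → take A—F (8); add A.
Step 6: frontier [A—D 16, D—E 16, D—G 16] → take A—D (16); add D.
The 5th edge added is A—F.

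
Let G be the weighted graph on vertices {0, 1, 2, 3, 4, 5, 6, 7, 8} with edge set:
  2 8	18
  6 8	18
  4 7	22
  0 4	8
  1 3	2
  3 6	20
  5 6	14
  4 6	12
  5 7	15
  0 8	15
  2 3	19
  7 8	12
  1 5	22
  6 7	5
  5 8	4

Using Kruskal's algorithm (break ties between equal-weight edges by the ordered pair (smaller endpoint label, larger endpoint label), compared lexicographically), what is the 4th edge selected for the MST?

0-4

Kruskal's algorithm — process edges by increasing weight (ties by edge label):
1 3 (2): add — endpoints in different components.
5 8 (4): add — endpoints in different components.
6 7 (5): add — endpoints in different components.
0 4 (8): add — endpoints in different components.
4 6 (12): add — endpoints in different components.
7 8 (12): add — endpoints in different components.
5 6 (14): skip — 5 and 6 already connected.
0 8 (15): skip — 0 and 8 already connected.
5 7 (15): skip — 5 and 7 already connected.
2 8 (18): add — endpoints in different components.
6 8 (18): skip — 6 and 8 already connected.
2 3 (19): add — endpoints in different components.
The 4th edge added is 0 4.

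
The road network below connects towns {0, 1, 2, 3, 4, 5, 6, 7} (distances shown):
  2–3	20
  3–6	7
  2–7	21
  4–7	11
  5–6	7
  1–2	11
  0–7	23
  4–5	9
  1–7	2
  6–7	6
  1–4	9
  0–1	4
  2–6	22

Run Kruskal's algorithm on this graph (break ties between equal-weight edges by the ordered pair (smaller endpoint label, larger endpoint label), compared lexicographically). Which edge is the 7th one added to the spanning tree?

Kruskal's algorithm — process edges by increasing weight (ties by edge label):
1–7 (2): add — endpoints in different components.
0–1 (4): add — endpoints in different components.
6–7 (6): add — endpoints in different components.
3–6 (7): add — endpoints in different components.
5–6 (7): add — endpoints in different components.
1–4 (9): add — endpoints in different components.
4–5 (9): skip — 4 and 5 already connected.
1–2 (11): add — endpoints in different components.
The 7th edge added is 1–2.

1-2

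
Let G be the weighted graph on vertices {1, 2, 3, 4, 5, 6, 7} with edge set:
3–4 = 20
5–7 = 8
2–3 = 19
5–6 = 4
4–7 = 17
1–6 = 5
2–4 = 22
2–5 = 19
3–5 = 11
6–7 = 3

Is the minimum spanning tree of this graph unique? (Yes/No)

No

Kruskal: consider edges lightest-first.
6–7 (3): add. Components now {1} {2} {3} {4} {5} {6,7}
5–6 (4): add. Components now {1} {2} {3} {4} {5,6,7}
1–6 (5): add. Components now {1,5,6,7} {2} {3} {4}
5–7 (8): skip — 5 and 7 already connected.
3–5 (11): add. Components now {1,3,5,6,7} {2} {4}
4–7 (17): add. Components now {1,3,4,5,6,7} {2}
2–3 (19): add. Components now {1,2,3,4,5,6,7}
Non-tree edge 2–5 has weight 19, equal to the heaviest edge on its tree cycle — swapping gives another MST of the same weight. Not unique.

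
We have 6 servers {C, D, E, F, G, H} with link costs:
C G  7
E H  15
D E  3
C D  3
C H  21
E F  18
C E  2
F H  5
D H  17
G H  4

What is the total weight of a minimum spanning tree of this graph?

Kruskal: consider edges lightest-first.
C E (2): add — endpoints in different components.
C D (3): add — endpoints in different components.
D E (3): skip — D and E already connected.
G H (4): add — endpoints in different components.
F H (5): add — endpoints in different components.
C G (7): add — endpoints in different components.
MST edges: C E, C D, G H, F H, C G; total weight 2+3+4+5+7 = 21.

21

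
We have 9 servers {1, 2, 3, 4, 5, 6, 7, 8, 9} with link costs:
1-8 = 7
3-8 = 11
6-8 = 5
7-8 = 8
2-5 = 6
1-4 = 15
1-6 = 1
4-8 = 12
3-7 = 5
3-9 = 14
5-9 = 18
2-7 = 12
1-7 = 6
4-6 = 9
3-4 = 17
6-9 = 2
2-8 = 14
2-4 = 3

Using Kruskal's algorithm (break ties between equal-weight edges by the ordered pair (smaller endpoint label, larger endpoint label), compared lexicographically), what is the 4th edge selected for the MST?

Kruskal: consider edges lightest-first.
1-6 (1): add — endpoints in different components.
6-9 (2): add — endpoints in different components.
2-4 (3): add — endpoints in different components.
3-7 (5): add — endpoints in different components.
6-8 (5): add — endpoints in different components.
1-7 (6): add — endpoints in different components.
2-5 (6): add — endpoints in different components.
1-8 (7): skip — 1 and 8 already connected.
7-8 (8): skip — 7 and 8 already connected.
4-6 (9): add — endpoints in different components.
The 4th edge added is 3-7.

3-7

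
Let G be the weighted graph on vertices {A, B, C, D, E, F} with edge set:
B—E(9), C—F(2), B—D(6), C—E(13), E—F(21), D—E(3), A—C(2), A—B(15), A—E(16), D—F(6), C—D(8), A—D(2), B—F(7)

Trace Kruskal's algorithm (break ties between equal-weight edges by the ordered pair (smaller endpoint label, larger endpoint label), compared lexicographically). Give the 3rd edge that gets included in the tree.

C-F

Sort edges by weight, then run Kruskal:
A—C (2): add — endpoints in different components.
A—D (2): add — endpoints in different components.
C—F (2): add — endpoints in different components.
D—E (3): add — endpoints in different components.
B—D (6): add — endpoints in different components.
The 3rd edge added is C—F.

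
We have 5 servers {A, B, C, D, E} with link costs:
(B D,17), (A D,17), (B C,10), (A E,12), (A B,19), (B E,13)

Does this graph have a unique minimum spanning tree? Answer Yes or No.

No

Kruskal: consider edges lightest-first.
B C (10): add. Components now {A} {B,C} {D} {E}
A E (12): add. Components now {A,E} {B,C} {D}
B E (13): add. Components now {A,B,C,E} {D}
A D (17): add. Components now {A,B,C,D,E}
Non-tree edge B D has weight 17, equal to the heaviest edge on its tree cycle — swapping gives another MST of the same weight. Not unique.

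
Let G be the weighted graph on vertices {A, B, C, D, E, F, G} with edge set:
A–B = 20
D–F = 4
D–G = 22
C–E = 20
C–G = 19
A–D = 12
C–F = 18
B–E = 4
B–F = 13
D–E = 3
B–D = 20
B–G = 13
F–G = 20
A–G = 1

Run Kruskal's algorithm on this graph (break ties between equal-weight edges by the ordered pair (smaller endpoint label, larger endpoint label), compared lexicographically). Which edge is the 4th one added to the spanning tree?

D-F

Kruskal: consider edges lightest-first.
A–G (1): add. Components now {A,G} {B} {C} {D} {E} {F}
D–E (3): add. Components now {A,G} {B} {C} {D,E} {F}
B–E (4): add. Components now {A,G} {B,D,E} {C} {F}
D–F (4): add. Components now {A,G} {B,D,E,F} {C}
A–D (12): add. Components now {A,B,D,E,F,G} {C}
B–F (13): skip — B and F already connected.
B–G (13): skip — B and G already connected.
C–F (18): add. Components now {A,B,C,D,E,F,G}
The 4th edge added is D–F.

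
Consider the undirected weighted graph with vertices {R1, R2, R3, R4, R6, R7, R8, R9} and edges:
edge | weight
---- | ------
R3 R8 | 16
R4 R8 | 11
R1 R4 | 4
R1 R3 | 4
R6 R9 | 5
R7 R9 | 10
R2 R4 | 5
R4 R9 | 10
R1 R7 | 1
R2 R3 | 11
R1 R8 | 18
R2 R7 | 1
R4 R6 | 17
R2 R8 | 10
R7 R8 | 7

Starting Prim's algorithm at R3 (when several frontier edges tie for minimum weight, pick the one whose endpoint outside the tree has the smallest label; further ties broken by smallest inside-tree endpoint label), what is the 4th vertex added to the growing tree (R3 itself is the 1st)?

R2

Prim's algorithm from R3:
Step 1: cheapest edge leaving the tree is R1 R3 (4); add R1.
Step 2: cheapest edge leaving the tree is R1 R7 (1); add R7.
Step 3: cheapest edge leaving the tree is R2 R7 (1); add R2.
Step 4: cheapest edge leaving the tree is R1 R4 (4); add R4.
Step 5: cheapest edge leaving the tree is R7 R8 (7); add R8.
Step 6: cheapest edge leaving the tree is R4 R9 (10); add R9.
Step 7: cheapest edge leaving the tree is R6 R9 (5); add R6.
Vertex order: R3, R1, R7, R2, R4, R8, R9, R6. The 4th vertex is R2.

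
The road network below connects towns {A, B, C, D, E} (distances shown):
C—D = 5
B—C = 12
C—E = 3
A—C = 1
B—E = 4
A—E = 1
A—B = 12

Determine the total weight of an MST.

Prim, starting at E.
Step 1: frontier [A—E 1, C—E 3, B—E 4] → take A—E (1); add A.
Step 2: frontier [A—C 1, A—B 12, C—E 3, B—E 4] → take A—C (1); add C.
Step 3: frontier [A—B 12, C—D 5, B—C 12, B—E 4] → take B—E (4); add B.
Step 4: frontier [C—D 5] → take C—D (5); add D.
MST edges: A—E, A—C, B—E, C—D; total weight 1+1+4+5 = 11.

11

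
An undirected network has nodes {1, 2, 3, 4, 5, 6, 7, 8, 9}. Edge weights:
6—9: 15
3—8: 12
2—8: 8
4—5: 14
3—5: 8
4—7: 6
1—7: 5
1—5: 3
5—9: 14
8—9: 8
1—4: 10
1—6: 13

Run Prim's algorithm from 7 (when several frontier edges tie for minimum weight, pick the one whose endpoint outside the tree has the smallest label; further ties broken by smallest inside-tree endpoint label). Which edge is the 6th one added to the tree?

2-8

Prim's algorithm from 7:
Step 1: cheapest edge leaving the tree is 1—7 (5); add 1.
Step 2: cheapest edge leaving the tree is 1—5 (3); add 5.
Step 3: cheapest edge leaving the tree is 4—7 (6); add 4.
Step 4: cheapest edge leaving the tree is 3—5 (8); add 3.
Step 5: cheapest edge leaving the tree is 3—8 (12); add 8.
Step 6: cheapest edge leaving the tree is 2—8 (8); add 2.
Step 7: cheapest edge leaving the tree is 8—9 (8); add 9.
Step 8: cheapest edge leaving the tree is 1—6 (13); add 6.
The 6th edge added is 2—8.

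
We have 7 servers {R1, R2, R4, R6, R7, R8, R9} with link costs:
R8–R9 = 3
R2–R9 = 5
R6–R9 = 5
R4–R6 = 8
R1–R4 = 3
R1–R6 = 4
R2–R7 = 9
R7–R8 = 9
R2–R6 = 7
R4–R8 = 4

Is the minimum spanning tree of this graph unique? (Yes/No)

No

Kruskal: consider edges lightest-first.
R1–R4 (3): add. Components now {R7} {R9} {R1,R4} {R8} {R6} {R2}
R8–R9 (3): add. Components now {R7} {R8,R9} {R1,R4} {R6} {R2}
R1–R6 (4): add. Components now {R7} {R8,R9} {R1,R4,R6} {R2}
R4–R8 (4): add. Components now {R7} {R1,R4,R6,R8,R9} {R2}
R2–R9 (5): add. Components now {R7} {R1,R2,R4,R6,R8,R9}
R6–R9 (5): skip — R9 and R6 already connected.
R2–R6 (7): skip — R6 and R2 already connected.
R4–R6 (8): skip — R4 and R6 already connected.
R2–R7 (9): add. Components now {R1,R2,R4,R6,R7,R8,R9}
Non-tree edge R7–R8 has weight 9, equal to the heaviest edge on its tree cycle — swapping gives another MST of the same weight. Not unique.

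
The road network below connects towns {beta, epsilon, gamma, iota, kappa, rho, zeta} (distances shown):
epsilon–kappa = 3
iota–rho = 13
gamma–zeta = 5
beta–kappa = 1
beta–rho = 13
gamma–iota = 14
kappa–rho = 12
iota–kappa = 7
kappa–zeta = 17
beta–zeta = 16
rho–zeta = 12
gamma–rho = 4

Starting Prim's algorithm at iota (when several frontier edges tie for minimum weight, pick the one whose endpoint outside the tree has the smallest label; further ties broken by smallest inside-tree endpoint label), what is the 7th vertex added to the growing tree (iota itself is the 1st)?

Prim's algorithm from iota:
Step 1: frontier [iota–kappa 7, iota–rho 13, gamma–iota 14] → take iota–kappa (7); add kappa.
Step 2: frontier [iota–rho 13, gamma–iota 14, beta–kappa 1, epsilon–kappa 3, kappa–rho 12, kappa–zeta 17] → take beta–kappa (1); add beta.
Step 3: frontier [beta–rho 13, beta–zeta 16, iota–rho 13, gamma–iota 14, epsilon–kappa 3, kappa–rho 12, kappa–zeta 17] → take epsilon–kappa (3); add epsilon.
Step 4: frontier [beta–rho 13, beta–zeta 16, iota–rho 13, gamma–iota 14, kappa–rho 12, kappa–zeta 17] → take kappa–rho (12); add rho.
Step 5: frontier [beta–zeta 16, gamma–iota 14, kappa–zeta 17, gamma–rho 4, rho–zeta 12] → take gamma–rho (4); add gamma.
Step 6: frontier [beta–zeta 16, gamma–zeta 5, kappa–zeta 17, rho–zeta 12] → take gamma–zeta (5); add zeta.
Vertex order: iota, kappa, beta, epsilon, rho, gamma, zeta. The 7th vertex is zeta.

zeta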